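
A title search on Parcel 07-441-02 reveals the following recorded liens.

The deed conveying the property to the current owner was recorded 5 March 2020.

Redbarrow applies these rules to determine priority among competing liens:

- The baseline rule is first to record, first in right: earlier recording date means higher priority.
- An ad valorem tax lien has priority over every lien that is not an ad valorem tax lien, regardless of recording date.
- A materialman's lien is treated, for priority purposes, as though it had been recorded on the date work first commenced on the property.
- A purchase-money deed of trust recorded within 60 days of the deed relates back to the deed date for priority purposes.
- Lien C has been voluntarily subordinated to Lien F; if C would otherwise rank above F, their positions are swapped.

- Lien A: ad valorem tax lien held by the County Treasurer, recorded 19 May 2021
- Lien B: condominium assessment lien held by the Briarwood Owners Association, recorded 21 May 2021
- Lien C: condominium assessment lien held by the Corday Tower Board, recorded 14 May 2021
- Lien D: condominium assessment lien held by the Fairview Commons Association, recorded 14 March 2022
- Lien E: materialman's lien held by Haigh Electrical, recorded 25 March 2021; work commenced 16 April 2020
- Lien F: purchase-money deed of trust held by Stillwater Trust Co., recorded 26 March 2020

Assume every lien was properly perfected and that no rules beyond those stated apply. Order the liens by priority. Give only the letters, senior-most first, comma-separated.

A, F, E, C, B, D

Adjusting effective dates: E relates back to 16 April 2020 (work commenced); F was recorded within the 60-day window, so its effective date is the deed date 5 March 2020.
A is an ad valorem tax lien and takes priority over every other lien.
Among the remaining liens, by effective date: F (5 March 2020), E (16 April 2020), C (14 May 2021), B (21 May 2021), D (14 March 2022).
C already ranks below F; the subordination has no effect.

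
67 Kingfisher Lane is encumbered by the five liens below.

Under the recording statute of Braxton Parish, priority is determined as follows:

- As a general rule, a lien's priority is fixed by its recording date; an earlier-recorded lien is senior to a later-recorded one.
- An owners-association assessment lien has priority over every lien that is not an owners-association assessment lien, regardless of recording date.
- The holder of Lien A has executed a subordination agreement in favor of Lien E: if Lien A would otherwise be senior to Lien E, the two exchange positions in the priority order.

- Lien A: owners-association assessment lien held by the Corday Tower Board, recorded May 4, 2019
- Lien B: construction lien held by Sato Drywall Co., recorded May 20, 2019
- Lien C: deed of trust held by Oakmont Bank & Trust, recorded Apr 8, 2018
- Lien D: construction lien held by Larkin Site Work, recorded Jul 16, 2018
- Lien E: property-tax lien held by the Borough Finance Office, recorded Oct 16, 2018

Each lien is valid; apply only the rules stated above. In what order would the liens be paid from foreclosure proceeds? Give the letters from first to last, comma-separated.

E, C, D, A, B

A is an owners-association assessment lien, so it outranks all other liens regardless of date.
Among the remaining liens, by effective date: C (Apr 8, 2018), D (Jul 16, 2018), E (Oct 16, 2018), B (May 20, 2019).
Because A would otherwise rank above E, the subordination swaps them.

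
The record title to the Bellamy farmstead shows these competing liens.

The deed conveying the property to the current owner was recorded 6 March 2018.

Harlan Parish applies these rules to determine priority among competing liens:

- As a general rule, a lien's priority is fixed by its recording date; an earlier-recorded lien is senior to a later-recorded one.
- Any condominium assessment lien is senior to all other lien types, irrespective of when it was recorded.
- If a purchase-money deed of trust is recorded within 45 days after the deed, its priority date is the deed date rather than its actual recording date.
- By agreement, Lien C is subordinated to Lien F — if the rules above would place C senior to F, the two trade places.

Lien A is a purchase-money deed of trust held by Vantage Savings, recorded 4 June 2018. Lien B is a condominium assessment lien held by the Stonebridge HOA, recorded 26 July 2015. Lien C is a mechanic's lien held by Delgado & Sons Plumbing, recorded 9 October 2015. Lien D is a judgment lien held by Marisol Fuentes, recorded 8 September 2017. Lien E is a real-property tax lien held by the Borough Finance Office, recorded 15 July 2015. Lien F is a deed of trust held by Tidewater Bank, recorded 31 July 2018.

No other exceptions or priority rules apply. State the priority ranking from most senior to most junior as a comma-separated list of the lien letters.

Effective dates after the stated exceptions: A was recorded 90 days after the deed — beyond 45 days — so no relation-back applies.
B, as a condominium assessment lien, has superpriority and ranks first.
Among the remaining liens, by effective date: E (15 July 2015), C (9 October 2015), D (8 September 2017), A (4 June 2018), F (31 July 2018).
The subordination applies — C was senior to F — so C and F swap.

B, E, F, D, A, C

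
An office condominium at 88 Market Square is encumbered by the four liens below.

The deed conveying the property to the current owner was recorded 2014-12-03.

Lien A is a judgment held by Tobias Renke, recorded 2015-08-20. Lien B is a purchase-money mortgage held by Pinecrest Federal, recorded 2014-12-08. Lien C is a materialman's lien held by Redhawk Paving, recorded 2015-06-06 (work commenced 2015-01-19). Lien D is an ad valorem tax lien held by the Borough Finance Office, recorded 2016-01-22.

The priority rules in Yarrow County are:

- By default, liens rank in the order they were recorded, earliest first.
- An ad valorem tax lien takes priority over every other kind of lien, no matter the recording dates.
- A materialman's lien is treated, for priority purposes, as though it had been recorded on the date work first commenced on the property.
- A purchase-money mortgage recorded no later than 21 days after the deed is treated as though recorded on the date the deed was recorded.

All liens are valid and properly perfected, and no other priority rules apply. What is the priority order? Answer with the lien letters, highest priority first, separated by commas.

D, B, C, A

First, effective dates: B relates back to the deed date 2014-12-03; C relates back to 2015-01-19 (work commenced).
D, as an ad valorem tax lien, has superpriority and ranks first.
Remaining liens by effective date: B (2014-12-03), C (2015-01-19), A (2015-08-20).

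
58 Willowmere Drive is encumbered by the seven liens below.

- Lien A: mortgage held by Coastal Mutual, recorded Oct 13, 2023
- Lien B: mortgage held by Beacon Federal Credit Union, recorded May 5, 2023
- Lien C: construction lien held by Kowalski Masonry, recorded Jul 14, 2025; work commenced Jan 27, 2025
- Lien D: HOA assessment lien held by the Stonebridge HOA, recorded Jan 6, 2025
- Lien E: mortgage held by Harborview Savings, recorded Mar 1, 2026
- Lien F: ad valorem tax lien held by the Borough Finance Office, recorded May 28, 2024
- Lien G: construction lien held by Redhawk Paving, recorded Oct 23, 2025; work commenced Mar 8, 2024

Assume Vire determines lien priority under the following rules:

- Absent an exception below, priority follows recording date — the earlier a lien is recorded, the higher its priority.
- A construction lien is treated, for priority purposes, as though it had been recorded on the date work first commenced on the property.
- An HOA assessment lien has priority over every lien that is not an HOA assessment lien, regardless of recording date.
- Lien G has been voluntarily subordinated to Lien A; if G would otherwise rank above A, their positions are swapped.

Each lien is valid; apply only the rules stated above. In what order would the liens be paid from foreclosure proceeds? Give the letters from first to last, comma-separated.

D, B, A, G, F, C, E

Effective dates: C relates back to Jan 27, 2025 (work commenced); G's effective date is Mar 8, 2024, when work began.
As an HOA assessment lien, D is senior to every other lien.
Remaining liens by effective date: B (May 5, 2023), A (Oct 13, 2023), G (Mar 8, 2024), F (May 28, 2024), C (Jan 27, 2025), E (Mar 1, 2026).
G already ranks below A; the subordination has no effect.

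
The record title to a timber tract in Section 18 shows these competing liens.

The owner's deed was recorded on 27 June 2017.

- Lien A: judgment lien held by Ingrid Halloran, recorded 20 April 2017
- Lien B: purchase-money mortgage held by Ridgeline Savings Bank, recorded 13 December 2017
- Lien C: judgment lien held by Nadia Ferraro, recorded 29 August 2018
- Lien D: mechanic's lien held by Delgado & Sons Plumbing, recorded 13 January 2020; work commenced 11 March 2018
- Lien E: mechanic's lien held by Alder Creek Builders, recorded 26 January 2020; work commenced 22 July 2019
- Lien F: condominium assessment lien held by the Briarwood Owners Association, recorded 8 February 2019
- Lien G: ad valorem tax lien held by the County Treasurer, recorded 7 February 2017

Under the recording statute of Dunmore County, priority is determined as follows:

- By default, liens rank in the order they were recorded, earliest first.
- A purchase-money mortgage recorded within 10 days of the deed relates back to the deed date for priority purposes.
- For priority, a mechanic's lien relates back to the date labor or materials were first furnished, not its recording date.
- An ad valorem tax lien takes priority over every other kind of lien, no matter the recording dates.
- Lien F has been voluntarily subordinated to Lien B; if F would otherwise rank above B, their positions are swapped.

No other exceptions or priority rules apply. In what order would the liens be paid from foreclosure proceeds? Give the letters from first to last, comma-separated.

G, A, B, D, C, F, E

Effective dates: B missed the 10-day window (169 days after the deed), so its recording date stands; D is treated as recorded 11 March 2018, the work-commencement date; E is treated as recorded 22 July 2019, the work-commencement date.
G is an ad valorem tax lien and takes priority over every other lien.
Ordering the rest by effective date: A (20 April 2017), B (13 December 2017), D (11 March 2018), C (29 August 2018), F (8 February 2019), E (22 July 2019).
Since F is not senior to B, the subordination leaves the order unchanged.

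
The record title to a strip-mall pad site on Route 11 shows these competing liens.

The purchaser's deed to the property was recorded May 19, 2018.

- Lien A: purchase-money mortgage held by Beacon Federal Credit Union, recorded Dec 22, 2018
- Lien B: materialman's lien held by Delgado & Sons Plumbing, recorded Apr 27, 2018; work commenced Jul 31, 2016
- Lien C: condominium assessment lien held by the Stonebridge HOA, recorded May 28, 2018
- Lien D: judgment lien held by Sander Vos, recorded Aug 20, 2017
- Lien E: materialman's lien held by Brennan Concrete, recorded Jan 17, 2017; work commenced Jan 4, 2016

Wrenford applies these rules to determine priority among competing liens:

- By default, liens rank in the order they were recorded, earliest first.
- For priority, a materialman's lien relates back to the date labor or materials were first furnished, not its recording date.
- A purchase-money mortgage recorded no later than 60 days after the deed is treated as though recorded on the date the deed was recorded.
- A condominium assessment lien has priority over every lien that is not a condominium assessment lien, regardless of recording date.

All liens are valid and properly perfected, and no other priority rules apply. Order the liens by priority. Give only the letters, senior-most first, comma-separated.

Adjusting effective dates: A was recorded 217 days after the deed — beyond 60 days — so no relation-back applies; B relates back to Jul 31, 2016 (work commenced); E is treated as recorded Jan 4, 2016, the work-commencement date.
C is a condominium assessment lien, so it outranks all other liens regardless of date.
Among the remaining liens, by effective date: E (Jan 4, 2016), B (Jul 31, 2016), D (Aug 20, 2017), A (Dec 22, 2018).

C, E, B, D, A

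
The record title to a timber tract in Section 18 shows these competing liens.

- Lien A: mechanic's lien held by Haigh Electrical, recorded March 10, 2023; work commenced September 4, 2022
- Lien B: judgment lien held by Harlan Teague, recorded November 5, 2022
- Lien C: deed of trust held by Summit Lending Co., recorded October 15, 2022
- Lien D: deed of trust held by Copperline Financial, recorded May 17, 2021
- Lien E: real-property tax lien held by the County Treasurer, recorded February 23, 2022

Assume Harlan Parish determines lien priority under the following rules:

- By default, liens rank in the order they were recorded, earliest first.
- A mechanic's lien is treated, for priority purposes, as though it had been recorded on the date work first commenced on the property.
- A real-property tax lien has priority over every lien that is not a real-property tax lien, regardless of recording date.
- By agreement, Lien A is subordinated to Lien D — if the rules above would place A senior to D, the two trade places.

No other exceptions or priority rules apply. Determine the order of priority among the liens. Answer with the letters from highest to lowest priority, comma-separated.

E, D, A, C, B

First, effective dates: A's effective date is September 4, 2022, when work began.
E is a real-property tax lien, so it outranks all other liens regardless of date.
Ordering the rest by effective date: D (May 17, 2021), A (September 4, 2022), C (October 15, 2022), B (November 5, 2022).
A is already junior to D, so the subordination agreement changes nothing.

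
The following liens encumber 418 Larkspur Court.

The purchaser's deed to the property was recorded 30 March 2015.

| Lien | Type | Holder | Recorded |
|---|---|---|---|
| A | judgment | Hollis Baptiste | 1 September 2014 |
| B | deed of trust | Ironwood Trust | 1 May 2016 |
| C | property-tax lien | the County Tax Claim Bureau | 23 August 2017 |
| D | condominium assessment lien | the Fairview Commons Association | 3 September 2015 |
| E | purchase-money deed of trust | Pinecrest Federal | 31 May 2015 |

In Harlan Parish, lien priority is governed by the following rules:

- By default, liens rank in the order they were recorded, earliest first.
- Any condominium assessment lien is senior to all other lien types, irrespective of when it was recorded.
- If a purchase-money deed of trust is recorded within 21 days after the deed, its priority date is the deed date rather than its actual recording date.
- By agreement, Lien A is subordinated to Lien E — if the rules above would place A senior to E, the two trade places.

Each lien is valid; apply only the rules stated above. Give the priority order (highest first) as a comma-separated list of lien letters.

D, E, A, B, C

Effective dates after the stated exceptions: E was recorded 62 days after the deed, outside the 21-day window, so it keeps its recording date.
As a condominium assessment lien, D is senior to every other lien.
Remaining liens by effective date: A (1 September 2014), E (31 May 2015), B (1 May 2016), C (23 August 2017).
Because A would otherwise rank above E, the subordination swaps them.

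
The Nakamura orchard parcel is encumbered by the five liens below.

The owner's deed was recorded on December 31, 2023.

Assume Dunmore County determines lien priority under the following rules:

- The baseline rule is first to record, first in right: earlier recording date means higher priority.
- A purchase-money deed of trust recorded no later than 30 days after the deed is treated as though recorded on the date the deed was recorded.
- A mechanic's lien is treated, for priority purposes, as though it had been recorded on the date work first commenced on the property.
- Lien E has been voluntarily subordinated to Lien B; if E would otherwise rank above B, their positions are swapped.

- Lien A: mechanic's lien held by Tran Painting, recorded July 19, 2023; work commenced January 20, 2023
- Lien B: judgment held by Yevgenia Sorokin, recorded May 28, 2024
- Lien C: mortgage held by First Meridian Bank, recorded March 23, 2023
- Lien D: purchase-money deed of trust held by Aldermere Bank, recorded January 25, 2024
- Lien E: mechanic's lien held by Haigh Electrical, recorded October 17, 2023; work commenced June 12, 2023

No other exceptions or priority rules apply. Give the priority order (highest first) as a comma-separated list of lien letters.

A, C, B, D, E

Effective dates: A relates back to January 20, 2023 (work commenced); D's effective date is the deed date, December 31, 2023; E's effective date is June 12, 2023, when work began.
By effective date, earliest first: A (January 20, 2023), C (March 23, 2023), E (June 12, 2023), D (December 31, 2023), B (May 28, 2024).
E would otherwise be senior to B, so under the subordination agreement E and B exchange positions.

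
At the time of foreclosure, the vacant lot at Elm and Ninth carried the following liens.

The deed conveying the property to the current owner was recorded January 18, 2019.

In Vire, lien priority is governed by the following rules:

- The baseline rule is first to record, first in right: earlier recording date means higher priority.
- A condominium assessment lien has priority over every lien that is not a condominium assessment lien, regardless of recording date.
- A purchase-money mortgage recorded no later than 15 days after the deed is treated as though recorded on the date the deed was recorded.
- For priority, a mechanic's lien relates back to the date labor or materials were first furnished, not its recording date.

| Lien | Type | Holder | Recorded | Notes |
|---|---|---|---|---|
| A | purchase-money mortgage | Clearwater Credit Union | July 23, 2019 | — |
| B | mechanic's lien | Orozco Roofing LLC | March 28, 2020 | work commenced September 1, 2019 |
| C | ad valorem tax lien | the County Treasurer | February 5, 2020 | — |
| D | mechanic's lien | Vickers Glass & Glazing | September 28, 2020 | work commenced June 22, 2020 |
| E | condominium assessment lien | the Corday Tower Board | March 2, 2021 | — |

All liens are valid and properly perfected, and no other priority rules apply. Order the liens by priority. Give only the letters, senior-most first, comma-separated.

Effective dates: A was recorded 186 days after the deed, outside the 15-day window, so it keeps its recording date; B's effective date is September 1, 2019, when work began; D is treated as recorded June 22, 2020, the work-commencement date.
E, as a condominium assessment lien, has superpriority and ranks first.
Among the remaining liens, by effective date: A (July 23, 2019), B (September 1, 2019), C (February 5, 2020), D (June 22, 2020).

E, A, B, C, D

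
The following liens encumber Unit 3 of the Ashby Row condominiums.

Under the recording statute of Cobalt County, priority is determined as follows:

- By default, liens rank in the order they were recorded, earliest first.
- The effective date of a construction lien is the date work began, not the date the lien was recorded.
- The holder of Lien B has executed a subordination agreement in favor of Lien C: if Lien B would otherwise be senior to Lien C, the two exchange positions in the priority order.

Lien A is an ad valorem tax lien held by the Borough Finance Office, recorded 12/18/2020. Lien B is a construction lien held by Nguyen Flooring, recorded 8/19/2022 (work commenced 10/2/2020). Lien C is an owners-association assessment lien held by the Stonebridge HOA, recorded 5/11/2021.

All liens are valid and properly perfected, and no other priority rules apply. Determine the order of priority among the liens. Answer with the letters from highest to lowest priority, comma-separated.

C, A, B

First, effective dates: B is treated as recorded 10/2/2020, the work-commencement date.
Sorted by effective date: B (10/2/2020), A (12/18/2020), C (5/11/2021).
B is senior to C before the subordination, so the two trade places.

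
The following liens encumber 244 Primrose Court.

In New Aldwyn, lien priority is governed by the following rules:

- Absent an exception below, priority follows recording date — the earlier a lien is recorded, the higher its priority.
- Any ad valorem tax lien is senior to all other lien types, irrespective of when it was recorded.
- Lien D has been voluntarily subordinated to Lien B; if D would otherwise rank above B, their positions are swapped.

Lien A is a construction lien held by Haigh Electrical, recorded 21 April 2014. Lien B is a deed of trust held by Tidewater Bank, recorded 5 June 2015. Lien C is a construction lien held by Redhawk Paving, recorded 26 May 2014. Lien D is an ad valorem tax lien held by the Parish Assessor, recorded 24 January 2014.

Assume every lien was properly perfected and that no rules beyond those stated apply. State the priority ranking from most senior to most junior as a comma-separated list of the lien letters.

D is an ad valorem tax lien and takes priority over every other lien.
Remaining liens by effective date: A (21 April 2014), C (26 May 2014), B (5 June 2015).
The subordination applies — D was senior to B — so D and B swap.

B, A, C, D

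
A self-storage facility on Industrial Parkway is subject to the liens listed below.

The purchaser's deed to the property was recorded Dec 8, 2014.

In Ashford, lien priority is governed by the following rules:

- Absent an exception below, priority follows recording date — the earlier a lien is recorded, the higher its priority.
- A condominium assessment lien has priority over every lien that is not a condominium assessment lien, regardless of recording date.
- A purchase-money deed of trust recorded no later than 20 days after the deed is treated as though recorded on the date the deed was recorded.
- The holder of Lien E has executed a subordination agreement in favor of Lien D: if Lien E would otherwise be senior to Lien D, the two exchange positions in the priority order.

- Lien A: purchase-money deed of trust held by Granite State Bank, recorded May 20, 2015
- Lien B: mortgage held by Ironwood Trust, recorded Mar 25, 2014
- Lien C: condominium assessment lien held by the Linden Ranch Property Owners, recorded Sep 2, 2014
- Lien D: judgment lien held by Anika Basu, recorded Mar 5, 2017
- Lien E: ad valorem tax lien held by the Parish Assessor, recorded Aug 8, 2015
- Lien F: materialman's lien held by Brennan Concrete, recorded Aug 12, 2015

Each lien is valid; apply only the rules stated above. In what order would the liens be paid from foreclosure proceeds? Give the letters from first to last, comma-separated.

C, B, A, D, F, E

Effective dates after the stated exceptions: A was recorded 163 days after the deed — beyond 20 days — so no relation-back applies.
C, as a condominium assessment lien, has superpriority and ranks first.
Among the remaining liens, by effective date: B (Mar 25, 2014), A (May 20, 2015), E (Aug 8, 2015), F (Aug 12, 2015), D (Mar 5, 2017).
E is senior to D before the subordination, so the two trade places.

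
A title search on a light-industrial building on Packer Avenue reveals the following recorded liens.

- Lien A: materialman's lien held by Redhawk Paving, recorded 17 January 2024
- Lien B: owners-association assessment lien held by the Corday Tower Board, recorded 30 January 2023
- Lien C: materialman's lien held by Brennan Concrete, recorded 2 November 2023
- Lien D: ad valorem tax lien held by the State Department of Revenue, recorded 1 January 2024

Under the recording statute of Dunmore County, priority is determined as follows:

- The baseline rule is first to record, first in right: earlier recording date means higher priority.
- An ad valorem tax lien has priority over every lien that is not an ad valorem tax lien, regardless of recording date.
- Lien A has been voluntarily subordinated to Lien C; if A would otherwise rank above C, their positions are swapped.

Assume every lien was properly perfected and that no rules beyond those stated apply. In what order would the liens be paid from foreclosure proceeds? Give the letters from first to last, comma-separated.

D, B, C, A

D is an ad valorem tax lien, so it outranks all other liens regardless of date.
Ordering the rest by effective date: B (30 January 2023), C (2 November 2023), A (17 January 2024).
A already ranks below C; the subordination has no effect.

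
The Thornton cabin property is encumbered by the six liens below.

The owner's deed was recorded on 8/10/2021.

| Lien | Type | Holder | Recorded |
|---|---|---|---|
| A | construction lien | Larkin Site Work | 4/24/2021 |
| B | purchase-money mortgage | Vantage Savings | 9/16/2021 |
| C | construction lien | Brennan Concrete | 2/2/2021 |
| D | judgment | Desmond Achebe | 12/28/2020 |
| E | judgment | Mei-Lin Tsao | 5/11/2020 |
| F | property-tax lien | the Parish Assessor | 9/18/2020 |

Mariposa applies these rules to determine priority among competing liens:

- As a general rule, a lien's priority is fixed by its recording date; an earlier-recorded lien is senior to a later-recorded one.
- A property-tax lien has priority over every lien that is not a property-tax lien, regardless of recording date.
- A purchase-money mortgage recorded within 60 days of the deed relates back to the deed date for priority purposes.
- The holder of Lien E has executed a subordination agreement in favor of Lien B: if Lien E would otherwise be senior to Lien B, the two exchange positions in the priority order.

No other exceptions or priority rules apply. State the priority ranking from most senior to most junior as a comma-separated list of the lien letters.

Effective dates: B relates back to the deed date 8/10/2021.
F is a property-tax lien, so it outranks all other liens regardless of date.
Among the remaining liens, by effective date: E (5/11/2020), D (12/28/2020), C (2/2/2021), A (4/24/2021), B (8/10/2021).
E is senior to B before the subordination, so the two trade places.

F, B, D, C, A, E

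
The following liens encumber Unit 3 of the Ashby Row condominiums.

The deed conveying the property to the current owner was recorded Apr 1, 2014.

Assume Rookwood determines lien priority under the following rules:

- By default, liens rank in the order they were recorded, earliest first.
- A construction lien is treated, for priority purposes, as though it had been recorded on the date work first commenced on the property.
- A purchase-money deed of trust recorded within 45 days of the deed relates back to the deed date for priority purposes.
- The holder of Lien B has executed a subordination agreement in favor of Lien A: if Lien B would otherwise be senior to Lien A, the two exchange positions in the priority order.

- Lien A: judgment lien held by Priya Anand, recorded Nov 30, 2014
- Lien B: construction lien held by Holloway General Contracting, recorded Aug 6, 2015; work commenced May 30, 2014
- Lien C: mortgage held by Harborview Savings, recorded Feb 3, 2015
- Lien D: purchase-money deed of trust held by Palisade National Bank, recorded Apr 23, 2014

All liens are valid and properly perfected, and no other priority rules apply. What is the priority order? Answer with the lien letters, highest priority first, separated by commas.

D, A, B, C

Adjusting effective dates: B is treated as recorded May 30, 2014, the work-commencement date; D relates back to the deed date Apr 1, 2014.
Sorted by effective date: D (Apr 1, 2014), B (May 30, 2014), A (Nov 30, 2014), C (Feb 3, 2015).
B would otherwise be senior to A, so under the subordination agreement B and A exchange positions.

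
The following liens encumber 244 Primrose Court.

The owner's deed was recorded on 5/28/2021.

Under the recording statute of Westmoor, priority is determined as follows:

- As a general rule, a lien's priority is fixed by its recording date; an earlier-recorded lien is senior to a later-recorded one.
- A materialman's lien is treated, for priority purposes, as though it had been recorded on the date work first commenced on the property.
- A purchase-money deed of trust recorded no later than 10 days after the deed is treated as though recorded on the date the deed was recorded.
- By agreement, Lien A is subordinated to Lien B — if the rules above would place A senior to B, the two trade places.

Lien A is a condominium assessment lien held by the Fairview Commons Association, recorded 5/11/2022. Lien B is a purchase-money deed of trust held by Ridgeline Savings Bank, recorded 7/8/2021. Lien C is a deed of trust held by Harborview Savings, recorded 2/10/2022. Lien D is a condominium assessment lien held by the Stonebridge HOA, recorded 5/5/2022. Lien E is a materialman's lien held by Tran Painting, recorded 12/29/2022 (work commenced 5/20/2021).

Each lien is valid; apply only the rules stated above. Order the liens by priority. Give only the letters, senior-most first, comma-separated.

Effective dates: B missed the 10-day window (41 days after the deed), so its recording date stands; E is treated as recorded 5/20/2021, the work-commencement date.
By effective date: E (5/20/2021), B (7/8/2021), C (2/10/2022), D (5/5/2022), A (5/11/2022).
A is already junior to B, so the subordination agreement changes nothing.

E, B, C, D, A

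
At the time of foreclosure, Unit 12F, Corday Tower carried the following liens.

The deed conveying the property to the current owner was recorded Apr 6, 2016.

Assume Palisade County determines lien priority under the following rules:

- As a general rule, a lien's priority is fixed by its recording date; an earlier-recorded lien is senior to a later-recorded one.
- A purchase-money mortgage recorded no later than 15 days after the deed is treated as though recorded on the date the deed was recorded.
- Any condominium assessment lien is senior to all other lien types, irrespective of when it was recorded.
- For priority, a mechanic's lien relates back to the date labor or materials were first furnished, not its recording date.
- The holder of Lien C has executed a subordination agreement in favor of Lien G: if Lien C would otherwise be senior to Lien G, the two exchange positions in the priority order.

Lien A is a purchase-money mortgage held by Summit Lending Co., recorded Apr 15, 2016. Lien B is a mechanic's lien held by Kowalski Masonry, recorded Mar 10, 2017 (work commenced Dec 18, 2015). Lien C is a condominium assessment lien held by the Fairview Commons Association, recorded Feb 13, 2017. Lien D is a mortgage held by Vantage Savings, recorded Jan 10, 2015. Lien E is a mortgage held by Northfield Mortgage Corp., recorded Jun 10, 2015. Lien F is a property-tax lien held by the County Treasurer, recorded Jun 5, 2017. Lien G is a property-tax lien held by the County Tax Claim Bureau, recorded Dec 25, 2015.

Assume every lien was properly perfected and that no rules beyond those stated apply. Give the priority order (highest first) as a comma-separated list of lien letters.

G, D, E, B, C, A, F

Adjusting effective dates: A relates back to the deed date Apr 6, 2016; B is treated as recorded Dec 18, 2015, the work-commencement date.
C is a condominium assessment lien, so it outranks all other liens regardless of date.
Ordering the rest by effective date: D (Jan 10, 2015), E (Jun 10, 2015), B (Dec 18, 2015), G (Dec 25, 2015), A (Apr 6, 2016), F (Jun 5, 2017).
The subordination applies — C was senior to G — so C and G swap.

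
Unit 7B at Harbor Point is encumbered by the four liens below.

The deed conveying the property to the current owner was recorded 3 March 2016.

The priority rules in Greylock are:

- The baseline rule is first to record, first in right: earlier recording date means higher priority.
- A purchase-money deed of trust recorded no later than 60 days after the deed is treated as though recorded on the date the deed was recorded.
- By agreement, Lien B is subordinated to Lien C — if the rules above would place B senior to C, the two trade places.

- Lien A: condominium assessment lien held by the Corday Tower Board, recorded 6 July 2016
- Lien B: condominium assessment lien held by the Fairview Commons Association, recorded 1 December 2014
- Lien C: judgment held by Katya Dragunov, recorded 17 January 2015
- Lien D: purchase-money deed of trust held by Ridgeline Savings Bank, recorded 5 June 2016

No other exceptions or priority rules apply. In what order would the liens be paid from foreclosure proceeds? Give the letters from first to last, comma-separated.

C, B, D, A

Adjusting effective dates: D was recorded 94 days after the deed — beyond 60 days — so no relation-back applies.
By effective date, earliest first: B (1 December 2014), C (17 January 2015), D (5 June 2016), A (6 July 2016).
B would otherwise be senior to C, so under the subordination agreement B and C exchange positions.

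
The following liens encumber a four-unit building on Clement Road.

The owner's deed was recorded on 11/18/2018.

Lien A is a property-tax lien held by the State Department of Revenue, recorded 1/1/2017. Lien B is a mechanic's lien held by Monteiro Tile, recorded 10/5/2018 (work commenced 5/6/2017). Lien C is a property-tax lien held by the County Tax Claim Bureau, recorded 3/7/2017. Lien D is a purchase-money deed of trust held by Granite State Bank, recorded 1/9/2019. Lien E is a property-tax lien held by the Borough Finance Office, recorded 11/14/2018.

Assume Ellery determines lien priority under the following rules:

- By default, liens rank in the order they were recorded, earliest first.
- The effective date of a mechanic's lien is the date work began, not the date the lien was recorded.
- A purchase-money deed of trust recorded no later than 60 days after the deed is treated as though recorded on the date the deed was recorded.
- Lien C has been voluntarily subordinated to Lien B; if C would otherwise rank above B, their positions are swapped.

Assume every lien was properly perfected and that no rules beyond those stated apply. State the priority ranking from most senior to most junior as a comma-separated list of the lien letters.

A, B, C, E, D

First, effective dates: B's effective date is 5/6/2017, when work began; D's effective date is the deed date, 11/18/2018.
By effective date: A (1/1/2017), C (3/7/2017), B (5/6/2017), E (11/14/2018), D (11/18/2018).
C would otherwise be senior to B, so under the subordination agreement C and B exchange positions.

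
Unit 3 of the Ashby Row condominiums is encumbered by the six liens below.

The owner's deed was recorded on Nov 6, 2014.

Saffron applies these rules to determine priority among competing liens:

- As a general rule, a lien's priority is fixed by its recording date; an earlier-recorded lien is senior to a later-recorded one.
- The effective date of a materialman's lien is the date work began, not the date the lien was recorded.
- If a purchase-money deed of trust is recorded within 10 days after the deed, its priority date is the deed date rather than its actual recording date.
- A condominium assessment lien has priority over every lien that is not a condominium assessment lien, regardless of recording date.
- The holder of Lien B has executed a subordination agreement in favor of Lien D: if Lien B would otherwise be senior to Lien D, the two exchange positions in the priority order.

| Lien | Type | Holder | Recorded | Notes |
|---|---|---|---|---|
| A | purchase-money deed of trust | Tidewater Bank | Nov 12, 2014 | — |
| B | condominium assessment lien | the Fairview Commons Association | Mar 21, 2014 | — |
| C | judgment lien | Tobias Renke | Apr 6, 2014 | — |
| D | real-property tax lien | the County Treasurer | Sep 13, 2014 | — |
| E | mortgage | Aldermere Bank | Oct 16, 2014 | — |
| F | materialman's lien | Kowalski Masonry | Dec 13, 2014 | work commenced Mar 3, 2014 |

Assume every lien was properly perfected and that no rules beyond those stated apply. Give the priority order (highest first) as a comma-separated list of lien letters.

D, F, C, B, E, A

Effective dates: A relates back to the deed date Nov 6, 2014; F is treated as recorded Mar 3, 2014, the work-commencement date.
B is a condominium assessment lien and takes priority over every other lien.
Among the remaining liens, by effective date: F (Mar 3, 2014), C (Apr 6, 2014), D (Sep 13, 2014), E (Oct 16, 2014), A (Nov 6, 2014).
B is senior to D before the subordination, so the two trade places.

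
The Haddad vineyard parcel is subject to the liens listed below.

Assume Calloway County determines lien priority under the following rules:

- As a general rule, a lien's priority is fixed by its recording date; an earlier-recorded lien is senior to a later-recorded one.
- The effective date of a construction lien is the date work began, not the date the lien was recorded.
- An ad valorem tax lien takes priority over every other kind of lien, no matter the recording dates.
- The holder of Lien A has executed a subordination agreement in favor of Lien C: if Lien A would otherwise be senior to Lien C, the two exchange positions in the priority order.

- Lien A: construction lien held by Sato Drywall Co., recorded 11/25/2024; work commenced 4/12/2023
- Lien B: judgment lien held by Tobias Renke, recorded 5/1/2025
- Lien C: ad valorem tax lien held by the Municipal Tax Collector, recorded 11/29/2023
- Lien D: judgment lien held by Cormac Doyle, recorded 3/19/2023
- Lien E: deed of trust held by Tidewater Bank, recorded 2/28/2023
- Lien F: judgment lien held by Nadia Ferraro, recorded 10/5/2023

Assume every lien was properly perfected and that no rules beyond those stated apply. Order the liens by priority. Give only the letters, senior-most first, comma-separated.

C, E, D, A, F, B

Effective dates: A relates back to 4/12/2023 (work commenced).
As an ad valorem tax lien, C is senior to every other lien.
Remaining liens by effective date: E (2/28/2023), D (3/19/2023), A (4/12/2023), F (10/5/2023), B (5/1/2025).
Since A is not senior to C, the subordination leaves the order unchanged.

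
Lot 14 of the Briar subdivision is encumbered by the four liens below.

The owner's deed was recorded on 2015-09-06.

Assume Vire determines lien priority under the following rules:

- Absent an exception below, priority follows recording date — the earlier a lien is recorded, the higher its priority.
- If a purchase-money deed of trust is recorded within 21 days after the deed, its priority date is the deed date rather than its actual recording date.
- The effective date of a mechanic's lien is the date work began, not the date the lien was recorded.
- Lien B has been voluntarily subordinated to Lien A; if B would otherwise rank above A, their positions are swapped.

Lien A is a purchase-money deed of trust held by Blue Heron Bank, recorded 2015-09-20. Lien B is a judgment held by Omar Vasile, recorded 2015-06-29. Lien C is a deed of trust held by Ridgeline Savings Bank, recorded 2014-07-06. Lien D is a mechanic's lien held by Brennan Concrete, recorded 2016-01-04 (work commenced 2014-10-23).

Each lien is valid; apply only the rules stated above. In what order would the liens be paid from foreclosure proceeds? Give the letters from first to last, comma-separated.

C, D, A, B

Effective dates after the stated exceptions: A was recorded within the 21-day window, so its effective date is the deed date 2015-09-06; D relates back to 2014-10-23 (work commenced).
Ordering by effective date: C (2014-07-06), D (2014-10-23), B (2015-06-29), A (2015-09-06).
B is senior to A before the subordination, so the two trade places.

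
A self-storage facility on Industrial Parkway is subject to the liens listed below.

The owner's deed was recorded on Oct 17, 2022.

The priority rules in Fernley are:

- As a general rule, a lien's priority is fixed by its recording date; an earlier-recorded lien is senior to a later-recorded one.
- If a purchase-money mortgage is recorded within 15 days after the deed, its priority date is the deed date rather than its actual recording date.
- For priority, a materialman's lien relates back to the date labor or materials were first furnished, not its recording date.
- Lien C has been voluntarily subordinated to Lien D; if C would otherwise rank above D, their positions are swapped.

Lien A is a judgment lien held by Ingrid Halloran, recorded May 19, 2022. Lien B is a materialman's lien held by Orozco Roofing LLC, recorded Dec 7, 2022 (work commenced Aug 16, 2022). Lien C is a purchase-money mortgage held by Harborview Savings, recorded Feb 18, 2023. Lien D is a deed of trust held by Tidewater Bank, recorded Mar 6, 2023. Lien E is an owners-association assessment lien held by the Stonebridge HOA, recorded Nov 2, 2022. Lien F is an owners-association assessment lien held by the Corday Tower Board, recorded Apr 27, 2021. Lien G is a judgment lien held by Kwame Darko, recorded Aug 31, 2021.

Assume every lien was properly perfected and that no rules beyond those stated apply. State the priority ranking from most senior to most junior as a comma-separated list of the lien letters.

First, effective dates: B is treated as recorded Aug 16, 2022, the work-commencement date; C was recorded 124 days after the deed, outside the 15-day window, so it keeps its recording date.
Sorted by effective date: F (Apr 27, 2021), G (Aug 31, 2021), A (May 19, 2022), B (Aug 16, 2022), E (Nov 2, 2022), C (Feb 18, 2023), D (Mar 6, 2023).
C is senior to D before the subordination, so the two trade places.

F, G, A, B, E, D, C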